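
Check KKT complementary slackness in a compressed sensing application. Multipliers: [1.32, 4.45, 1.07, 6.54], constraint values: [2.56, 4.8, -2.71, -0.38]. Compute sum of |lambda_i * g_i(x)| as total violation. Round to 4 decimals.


KKT complementary slackness check:
lambda_1 * g_1 = 1.32 * 2.56 = 3.3792
lambda_2 * g_2 = 4.45 * 4.8 = 21.36
lambda_3 * g_3 = 1.07 * -2.71 = -2.8997
lambda_4 * g_4 = 6.54 * -0.38 = -2.4852
Total violation = 3.3792 + 21.36 + 2.8997 + 2.4852 = 30.1241


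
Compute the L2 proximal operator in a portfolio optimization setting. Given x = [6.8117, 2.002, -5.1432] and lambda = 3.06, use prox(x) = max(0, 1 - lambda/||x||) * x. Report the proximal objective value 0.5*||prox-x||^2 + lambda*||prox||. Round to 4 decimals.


Step 1: Compute ||x||.
||x|| = 8.767
Step 2: Compute scaling factor.
scale = max(0, 1 - 3.06/8.767) = 0.651
Step 3: prox(x) = [4.4342, 1.3032, -3.348]
||prox(x)|| = 5.707
Step 4: Proximal objective.
0.5*||prox-x||^2 = 4.6818
lambda*||prox|| = 17.4634
Total = 22.1451


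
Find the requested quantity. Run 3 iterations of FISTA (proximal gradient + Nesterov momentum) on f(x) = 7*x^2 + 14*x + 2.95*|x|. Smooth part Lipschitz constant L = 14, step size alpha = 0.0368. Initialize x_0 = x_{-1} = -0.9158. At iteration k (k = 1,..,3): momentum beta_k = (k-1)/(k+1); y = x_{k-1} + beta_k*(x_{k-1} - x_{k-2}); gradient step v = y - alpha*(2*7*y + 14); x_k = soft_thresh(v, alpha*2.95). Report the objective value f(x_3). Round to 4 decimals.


FISTA on f(x) = 7*x^2 + 14*x + 2.95*|x|
L = 14, alpha = 0.0368
Iteration 1: beta = 0.0, y = -0.9158 + 0.0*(-0.9158 + 0.9158) = -0.9158
  grad(y) = 1.1788, v = y - alpha*grad = -0.9592
  prox(v) = soft_thresh(-0.9592, 0.1086) = -0.8506
Iteration 2: beta = 0.3333, y = -0.8506 + 0.3333*(-0.8506 + 0.9158) = -0.8289
  grad(y) = 2.3955, v = y - alpha*grad = -0.917
  prox(v) = soft_thresh(-0.917, 0.1086) = -0.8085
Iteration 3: beta = 0.5, y = -0.8085 + 0.5*(-0.8085 + 0.8506) = -0.7874
  grad(y) = 2.9761, v = y - alpha*grad = -0.8969
  prox(v) = soft_thresh(-0.8969, 0.1086) = -0.7884
f(x_3) = 7*(-0.7884)^2 + 14*(-0.7884) + 2.95*|-0.7884| = -4.3608


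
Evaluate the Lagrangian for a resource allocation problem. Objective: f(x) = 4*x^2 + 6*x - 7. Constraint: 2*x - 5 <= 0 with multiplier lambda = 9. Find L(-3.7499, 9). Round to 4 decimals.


Step 1: Evaluate f(x).
f(-3.7499) = 4*(-3.7499)^2 + 6*(-3.7499) - 7 = 26.7476
Step 2: Evaluate g(x).
g(-3.7499) = 2*-3.7499 - 5 = -12.4998
Step 3: Compute Lagrangian.
L = 26.7476 + 9*-12.4998 = -85.7506


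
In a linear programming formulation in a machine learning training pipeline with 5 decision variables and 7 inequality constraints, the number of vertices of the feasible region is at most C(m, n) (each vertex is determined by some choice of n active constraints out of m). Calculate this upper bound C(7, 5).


Each vertex corresponds to some choice of n active constraints out of m, so the number of vertices is at most C(m, n) = m! / (n!(m-n)!).
m = 7, n = 5
Numerator: 7 * 6 * 5 * 4 * 3
Denominator: 5! = 120
C(7, 5) = 21


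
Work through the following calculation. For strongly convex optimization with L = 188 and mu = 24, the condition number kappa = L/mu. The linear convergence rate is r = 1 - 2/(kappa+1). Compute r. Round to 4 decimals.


Step 1: Compute the condition number.
kappa = L/mu = 188/24 = 7.8333
Step 2: Compute the convergence rate.
r = 1 - 2/(kappa + 1) = 1 - 2*mu/(L + mu) = (L - mu)/(L + mu) = 164/212 = 0.7736


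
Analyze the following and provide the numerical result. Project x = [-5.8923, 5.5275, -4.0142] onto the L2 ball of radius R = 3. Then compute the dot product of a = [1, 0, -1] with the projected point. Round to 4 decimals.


Step 1: Compute ||x|| (intermediates to 6 decimals).
||x|| = sqrt((-5.8923)^2 + 5.5275^2 + (-4.0142)^2) = 9.021433
Step 2: Project.
Since ||x|| > R, scale = R/||x|| = 3/9.021433 = 0.332541, proj(x) = scale * x
proj(x) = [-1.959431, 1.83812, -1.334886]
Step 3: Dot product.
a^T * proj(x) = 1*(-1.959431) + 0*1.83812 - 1*(-1.334886) = -0.6245


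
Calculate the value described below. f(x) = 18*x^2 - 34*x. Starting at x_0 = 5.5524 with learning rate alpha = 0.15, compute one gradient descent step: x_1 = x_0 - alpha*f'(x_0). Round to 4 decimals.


We compute the gradient at x_0 and apply the update.
f'(x) = 36*x - 34
f'(5.5524) = 36*5.5524 - 34 = 165.8864
x_1 = 5.5524 - 0.15*165.8864 = -19.3306


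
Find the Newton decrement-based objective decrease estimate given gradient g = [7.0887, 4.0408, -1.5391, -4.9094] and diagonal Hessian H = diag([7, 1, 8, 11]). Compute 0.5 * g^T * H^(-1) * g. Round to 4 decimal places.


Step 1: H is diagonal, so H^(-1) * g = [1.0127, 4.0408, -0.1924, -0.4463].
Step 2: g^T H^(-1) g = sum_i g_i^2 / H_ii
  = (7.0887)^2/7 + (4.0408)^2/1 + (-1.5391)^2/8 + (-4.9094)^2/11
  = 7.1785 + 16.3281 + 0.2961 + 2.1911 = 25.9938
Step 3: Objective decrease = 0.5 * g^T H^(-1) g = 12.9969


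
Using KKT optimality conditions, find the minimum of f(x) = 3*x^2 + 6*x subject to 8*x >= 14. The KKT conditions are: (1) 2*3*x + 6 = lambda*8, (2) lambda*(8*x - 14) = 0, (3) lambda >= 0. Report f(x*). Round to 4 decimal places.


Step 1: Try lambda = 0 (constraint inactive).
x_unc = -6/(2*3) = -1.0
Check: 8*-1.0 = -8.0 < 14 -- violated!
Step 2: Constraint must be active: 8*x = 14
x* = 14/8 = 1.75
lambda = (2*3*1.75 + 6)/8 = 2.0625
Step 3: Compute optimal value.
f(x*) = 3*1.75^2 + 6*1.75 = 19.6875


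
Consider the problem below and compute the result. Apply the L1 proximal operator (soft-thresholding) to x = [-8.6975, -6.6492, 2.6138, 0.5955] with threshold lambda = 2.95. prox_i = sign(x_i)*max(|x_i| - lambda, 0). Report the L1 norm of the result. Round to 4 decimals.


Soft-thresholding with lambda = 2.95:
prox(-8.6975) = sign(-8.6975)*max(|-8.6975| - 2.95, 0) = -5.7475
prox(-6.6492) = sign(-6.6492)*max(|-6.6492| - 2.95, 0) = -3.6992
prox(2.6138) = sign(2.6138)*max(|2.6138| - 2.95, 0) = 0.0
prox(0.5955) = sign(0.5955)*max(|0.5955| - 2.95, 0) = 0.0
prox(x) = [-5.7475, -3.6992, 0.0, 0.0]
||prox(x)||_1 = 5.7475 + 3.6992 + 0.0 + 0.0 = 9.4467


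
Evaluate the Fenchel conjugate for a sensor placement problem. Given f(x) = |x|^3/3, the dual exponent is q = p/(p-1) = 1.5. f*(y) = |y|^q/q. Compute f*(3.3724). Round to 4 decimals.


The conjugate exponent q satisfies 1/p + 1/q = 1.
p = 3, so q = 3/(3 - 1) = 1.5
|y|^q = 3.3724^1.5 = 6.1931
f*(3.3724) = 6.1931 / 1.5 = 4.1287


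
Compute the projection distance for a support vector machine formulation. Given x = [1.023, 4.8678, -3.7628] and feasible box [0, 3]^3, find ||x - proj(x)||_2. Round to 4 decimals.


Project each component onto [0, 3].
clip(1.023) = 1.023, clip(4.8678) = 3.0, clip(-3.7628) = 0.0
Projection = [1.023, 3.0, 0.0]
Squared diffs: [0.0, 3.4887, 14.1587]
Distance = sqrt(17.6474) = 4.2009


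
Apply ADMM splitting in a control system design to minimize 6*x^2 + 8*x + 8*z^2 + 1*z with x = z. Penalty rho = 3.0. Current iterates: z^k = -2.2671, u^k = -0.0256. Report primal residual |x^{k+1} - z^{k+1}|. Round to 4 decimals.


ADMM iteration with rho = 3.0, z^k = -2.2671, u^k = -0.0256
Step 1: x-update.
Minimize 6*x^2 + 8*x + (3.0/2)*(x + 2.2671 - 0.0256)^2
FOC: (2*6 + 3.0)*x = -8 + 3.0*(-2.2671 + 0.0256)
x^{k+1} = -0.9816
Step 2: z-update.
Minimize 8*z^2 + 1*z + (3.0/2)*(-0.9816 - z - 0.0256)^2
FOC: (2*8 + 3.0)*z = -1 + 3.0*(-0.9816 - 0.0256)
z^{k+1} = -0.2117
Step 3: u-update.
u^{k+1} = -0.0256 - 0.9816 + 0.2117 = -0.7956
Step 4: Primal residual = |-0.9816 + 0.2117| = 0.77


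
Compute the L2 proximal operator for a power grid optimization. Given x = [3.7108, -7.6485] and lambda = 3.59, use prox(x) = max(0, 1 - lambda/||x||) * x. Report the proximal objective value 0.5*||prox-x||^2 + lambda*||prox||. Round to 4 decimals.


Step 1: Compute ||x||.
||x|| = 8.5012
Step 2: Compute scaling factor.
scale = max(0, 1 - 3.59/8.5012) = 0.5777
Step 3: prox(x) = [2.1437, -4.4186]
||prox(x)|| = 4.9112
Step 4: Proximal objective.
0.5*||prox-x||^2 = 6.4441
lambda*||prox|| = 17.6312
Total = 24.0751


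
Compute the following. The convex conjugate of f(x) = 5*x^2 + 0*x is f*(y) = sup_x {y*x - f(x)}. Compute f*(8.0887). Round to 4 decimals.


f*(y) = sup_x {y*x - a*x^2 - b*x} = sup_x {(y-b)*x - a*x^2}
FOC: (y - b) - 2a*x = 0 => x* = (y - b)/(2a)
x* = (8.0887 - 0)/(2*5) = 0.8089
f*(8.0887) = (y-b)^2/(4a) = (8.0887 - 0)^2/(4*5)
= 65.4271/20 = 3.2714


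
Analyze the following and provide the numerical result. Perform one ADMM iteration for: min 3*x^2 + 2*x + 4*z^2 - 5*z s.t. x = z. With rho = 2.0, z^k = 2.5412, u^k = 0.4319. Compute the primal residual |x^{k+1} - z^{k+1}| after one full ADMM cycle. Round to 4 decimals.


ADMM iteration with rho = 2.0, z^k = 2.5412, u^k = 0.4319
Step 1: x-update.
Minimize 3*x^2 + 2*x + (2.0/2)*(x - 2.5412 + 0.4319)^2
FOC: (2*3 + 2.0)*x = -2 + 2.0*(2.5412 - 0.4319)
x^{k+1} = 0.2773
Step 2: z-update.
Minimize 4*z^2 - 5*z + (2.0/2)*(0.2773 - z + 0.4319)^2
FOC: (2*4 + 2.0)*z = 5 + 2.0*(0.2773 + 0.4319)
z^{k+1} = 0.6418
Step 3: u-update.
u^{k+1} = 0.4319 + 0.2773 - 0.6418 = 0.0674
Step 4: Primal residual = |0.2773 - 0.6418| = 0.3645


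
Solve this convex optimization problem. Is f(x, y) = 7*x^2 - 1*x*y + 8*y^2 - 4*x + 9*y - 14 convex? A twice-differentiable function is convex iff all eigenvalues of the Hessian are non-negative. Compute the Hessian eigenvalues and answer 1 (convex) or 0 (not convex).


The Hessian of f(x,y) = 7*x^2 - 1*x*y + 8*y^2 - 4*x + 9*y - 14 is:
H = [[14, -1], [-1, 16]]
Trace = 14 + 16 = 30
Determinant = 14*16 - (-1)^2 = 223
Discriminant = (30)^2 - 4*223 = 8.0
Eigenvalues: lambda_1 = 13.5858, lambda_2 = 16.4142
The function is convex.

1


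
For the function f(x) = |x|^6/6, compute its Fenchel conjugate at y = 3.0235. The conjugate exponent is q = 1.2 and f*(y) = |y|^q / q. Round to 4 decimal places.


The conjugate exponent q satisfies 1/p + 1/q = 1.
p = 6, so q = 6/(6 - 1) = 1.2
|y|^q = 3.0235^1.2 = 3.7723
f*(3.0235) = 3.7723 / 1.2 = 3.1436


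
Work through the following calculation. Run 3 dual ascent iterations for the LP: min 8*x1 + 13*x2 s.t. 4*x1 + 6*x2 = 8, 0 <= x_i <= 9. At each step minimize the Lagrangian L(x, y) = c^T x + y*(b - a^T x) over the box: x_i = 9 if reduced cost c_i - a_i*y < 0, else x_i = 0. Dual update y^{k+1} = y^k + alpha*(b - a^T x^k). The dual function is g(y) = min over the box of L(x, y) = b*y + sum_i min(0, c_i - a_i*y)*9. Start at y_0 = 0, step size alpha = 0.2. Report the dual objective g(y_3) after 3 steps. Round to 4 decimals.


Dual ascent for LP: min 8*x1 + 13*x2, 4*x1 + 6*x2 = 8, 0 <= x_i <= 9
Step 1: y^k = 0.0, reduced costs: (8.0, 13.0)
  x^k = (0.0, 0.0), subgradient = b - a^T x = 8.0
  y^{k+1} = 0.0 + 0.2*8.0 = 1.6
Step 2: y^k = 1.6, reduced costs: (1.6, 3.4)
  x^k = (0.0, 0.0), subgradient = b - a^T x = 8.0
  y^{k+1} = 1.6 + 0.2*8.0 = 3.2
Step 3: y^k = 3.2, reduced costs: (-4.8, -6.2)
  x^k = (9.0, 9.0), subgradient = b - a^T x = -82.0
  y^{k+1} = 3.2 + 0.2*-82.0 = -13.2
Dual objective at y_3 = -13.2: reduced costs (60.8, 92.2), box minimizer x = (0.0, 0.0)
g(y_3) = b*y + (c1 - a1*y)*x1 + (c2 - a2*y)*x2 = 8*(-13.2) + 60.8*0.0 + 92.2*0.0 = -105.6 + 0.0 + 0.0 = -105.6


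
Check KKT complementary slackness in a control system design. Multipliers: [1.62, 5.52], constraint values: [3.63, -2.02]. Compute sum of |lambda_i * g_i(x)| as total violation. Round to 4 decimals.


KKT complementary slackness check:
lambda_1 * g_1 = 1.62 * 3.63 = 5.8806
lambda_2 * g_2 = 5.52 * -2.02 = -11.1504
Total violation = 5.8806 + 11.1504 = 17.031


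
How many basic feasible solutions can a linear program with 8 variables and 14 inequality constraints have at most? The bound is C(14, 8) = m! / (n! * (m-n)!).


Each vertex corresponds to some choice of n active constraints out of m, so the number of vertices is at most C(m, n) = m! / (n!(m-n)!).
m = 14, n = 8
Numerator: 14 * 13 * 12 * 11 * 10 * 9 * 8 * 7
Denominator: 8! = 40320
C(14, 8) = 3003


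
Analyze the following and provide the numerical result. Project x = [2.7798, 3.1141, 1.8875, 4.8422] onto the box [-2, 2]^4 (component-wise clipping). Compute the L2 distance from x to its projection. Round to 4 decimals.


Project each component onto [-2, 2].
clip(2.7798) = 2.0, clip(3.1141) = 2.0, clip(1.8875) = 1.8875, clip(4.8422) = 2.0
Projection = [2.0, 2.0, 1.8875, 2.0]
Squared diffs: [0.6081, 1.2412, 0.0, 8.0781]
Distance = sqrt(9.9274) = 3.1508


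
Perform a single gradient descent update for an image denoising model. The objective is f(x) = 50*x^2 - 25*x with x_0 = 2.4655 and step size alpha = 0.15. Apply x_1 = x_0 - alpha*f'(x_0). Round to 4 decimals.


We compute the gradient at x_0 and apply the update.
f'(x) = 100*x - 25
f'(2.4655) = 100*2.4655 - 25 = 221.55
x_1 = 2.4655 - 0.15*221.55 = -30.767


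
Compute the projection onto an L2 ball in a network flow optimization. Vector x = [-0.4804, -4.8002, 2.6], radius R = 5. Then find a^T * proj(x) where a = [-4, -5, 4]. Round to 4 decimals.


Step 1: Compute ||x|| (intermediates to 6 decimals).
||x|| = sqrt((-0.4804)^2 + (-4.8002)^2 + 2.6^2) = 5.48021
Step 2: Project.
Since ||x|| > R, scale = R/||x|| = 5/5.48021 = 0.912374, proj(x) = scale * x
proj(x) = [-0.438304, -4.379578, 2.372172]
Step 3: Dot product.
a^T * proj(x) = -4*(-0.438304) - 5*(-4.379578) + 4*2.372172 = 33.1398


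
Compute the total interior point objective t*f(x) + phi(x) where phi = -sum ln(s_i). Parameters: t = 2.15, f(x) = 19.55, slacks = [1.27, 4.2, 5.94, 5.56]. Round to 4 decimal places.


Step 1: Compute log-barrier.
ln values: [0.239, 1.4351, 1.7817, 1.7156]
phi = -(0.239 + 1.4351 + 1.7817 + 1.7156) = -5.1714
Step 2: Compute augmented objective.
t*f(x) = 2.15*19.55 = 42.0325
Total = 42.0325 - 5.1714 = 36.8611


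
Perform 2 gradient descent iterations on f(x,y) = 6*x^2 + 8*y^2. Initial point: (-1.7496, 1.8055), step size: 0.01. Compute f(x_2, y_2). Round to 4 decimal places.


Gradient descent on f(x,y) = 6*x^2 + 8*y^2.
Starting point: (-1.7496, 1.8055), alpha = 0.01
Step 1: grad_x = 2*6*-1.7496 = -20.9952, grad_y = 2*8*1.8055 = 28.888
  x_1 = -1.7496 - 0.01*-20.9952 = -1.5396
  y_1 = 1.8055 - 0.01*28.888 = 1.5166
Step 2: grad_x = 2*6*-1.5396 = -18.4758, grad_y = 2*8*1.5166 = 24.2659
  x_2 = -1.5396 - 0.01*-18.4758 = -1.3549
  y_2 = 1.5166 - 0.01*24.2659 = 1.274
f(-1.3549, 1.274) = 6*(-1.3549)^2 + 8*1.274^2 = 23.9982


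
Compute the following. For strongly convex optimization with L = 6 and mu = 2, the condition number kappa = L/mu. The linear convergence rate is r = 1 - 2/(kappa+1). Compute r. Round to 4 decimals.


Step 1: Compute the condition number.
kappa = L/mu = 6/2 = 3.0
Step 2: Compute the convergence rate.
r = 1 - 2/(kappa + 1) = 1 - 2*mu/(L + mu) = (L - mu)/(L + mu) = 4/8 = 0.5


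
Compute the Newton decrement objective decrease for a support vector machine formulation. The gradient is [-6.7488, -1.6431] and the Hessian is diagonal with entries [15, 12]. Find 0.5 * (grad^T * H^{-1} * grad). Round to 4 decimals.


Step 1: H is diagonal, so H^(-1) * g = [-0.4499, -0.1369].
Step 2: g^T H^(-1) g = sum_i g_i^2 / H_ii
  = (-6.7488)^2/15 + (-1.6431)^2/12
  = 3.0364 + 0.225 = 3.2614
Step 3: Objective decrease = 0.5 * g^T H^(-1) g = 1.6307


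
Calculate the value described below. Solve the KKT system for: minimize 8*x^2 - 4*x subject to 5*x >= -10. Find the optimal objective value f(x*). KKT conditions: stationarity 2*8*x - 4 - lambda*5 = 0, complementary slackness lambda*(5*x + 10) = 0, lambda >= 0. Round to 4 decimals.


Step 1: Try lambda = 0 (constraint inactive).
Stationarity: 2*8*x - 4 = 0
x* = 4/(2*8) = 0.25
Check constraint: 5*0.25 = 1.25 >= -10 -- satisfied.
Step 2: Compute optimal value.
f(x*) = 8*0.25^2 - 4*0.25 = -0.5


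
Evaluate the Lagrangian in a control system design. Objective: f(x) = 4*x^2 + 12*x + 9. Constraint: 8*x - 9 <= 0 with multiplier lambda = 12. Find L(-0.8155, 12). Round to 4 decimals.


Step 1: Evaluate f(x).
f(-0.8155) = 4*(-0.8155)^2 + 12*(-0.8155) + 9 = 1.8742
Step 2: Evaluate g(x).
g(-0.8155) = 8*-0.8155 - 9 = -15.524
Step 3: Compute Lagrangian.
L = 1.8742 + 12*-15.524 = -184.4138


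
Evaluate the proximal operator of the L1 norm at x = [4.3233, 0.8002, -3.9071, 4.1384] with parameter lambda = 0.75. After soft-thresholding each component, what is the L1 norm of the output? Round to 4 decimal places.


Soft-thresholding with lambda = 0.75:
prox(4.3233) = sign(4.3233)*max(|4.3233| - 0.75, 0) = 3.5733
prox(0.8002) = sign(0.8002)*max(|0.8002| - 0.75, 0) = 0.0502
prox(-3.9071) = sign(-3.9071)*max(|-3.9071| - 0.75, 0) = -3.1571
prox(4.1384) = sign(4.1384)*max(|4.1384| - 0.75, 0) = 3.3884
prox(x) = [3.5733, 0.0502, -3.1571, 3.3884]
||prox(x)||_1 = 3.5733 + 0.0502 + 3.1571 + 3.3884 = 10.169


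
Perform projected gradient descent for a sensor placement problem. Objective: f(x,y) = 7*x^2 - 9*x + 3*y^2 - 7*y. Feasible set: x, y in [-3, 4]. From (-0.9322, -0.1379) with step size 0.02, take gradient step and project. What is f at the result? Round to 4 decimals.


Step 1: Compute gradient at (-0.9322, -0.1379).
grad_x = 2*7*-0.9322 - 9 = -22.0508
grad_y = 2*3*-0.1379 - 7 = -7.8274
Step 2: Gradient step.
x_raw = -0.9322 - 0.02*-22.0508 = -0.4912
y_raw = -0.1379 - 0.02*-7.8274 = 0.0186
Step 3: Project onto [-3, 4].
x_proj = clip(-0.4912) = -0.4912
y_proj = clip(0.0186) = 0.0186
Step 4: Evaluate f.
f(-0.4912, 0.0186) = 5.98


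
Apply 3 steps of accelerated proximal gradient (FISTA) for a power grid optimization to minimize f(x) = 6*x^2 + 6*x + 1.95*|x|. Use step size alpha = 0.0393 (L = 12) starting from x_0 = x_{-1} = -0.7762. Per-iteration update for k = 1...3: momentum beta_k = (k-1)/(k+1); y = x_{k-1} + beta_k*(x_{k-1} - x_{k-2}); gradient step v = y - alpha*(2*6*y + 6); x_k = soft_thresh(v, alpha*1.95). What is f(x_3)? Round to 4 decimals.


FISTA on f(x) = 6*x^2 + 6*x + 1.95*|x|
L = 12, alpha = 0.0393
Iteration 1: beta = 0.0, y = -0.7762 + 0.0*(-0.7762 + 0.7762) = -0.7762
  grad(y) = -3.3144, v = y - alpha*grad = -0.6459
  prox(v) = soft_thresh(-0.6459, 0.0766) = -0.5693
Iteration 2: beta = 0.3333, y = -0.5693 + 0.3333*(-0.5693 + 0.7762) = -0.5003
  grad(y) = -0.0041, v = y - alpha*grad = -0.5002
  prox(v) = soft_thresh(-0.5002, 0.0766) = -0.4235
Iteration 3: beta = 0.5, y = -0.4235 + 0.5*(-0.4235 + 0.5693) = -0.3507
  grad(y) = 1.792, v = y - alpha*grad = -0.4211
  prox(v) = soft_thresh(-0.4211, 0.0766) = -0.3445
f(x_3) = 6*(-0.3445)^2 + 6*(-0.3445) + 1.95*|-0.3445| = -0.6831


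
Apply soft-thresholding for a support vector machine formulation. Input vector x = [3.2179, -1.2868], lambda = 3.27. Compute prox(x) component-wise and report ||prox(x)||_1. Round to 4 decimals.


Soft-thresholding with lambda = 3.27:
prox(3.2179) = sign(3.2179)*max(|3.2179| - 3.27, 0) = 0.0
prox(-1.2868) = sign(-1.2868)*max(|-1.2868| - 3.27, 0) = 0.0
prox(x) = [0.0, 0.0]
||prox(x)||_1 = 0.0 + 0.0 = 0.0


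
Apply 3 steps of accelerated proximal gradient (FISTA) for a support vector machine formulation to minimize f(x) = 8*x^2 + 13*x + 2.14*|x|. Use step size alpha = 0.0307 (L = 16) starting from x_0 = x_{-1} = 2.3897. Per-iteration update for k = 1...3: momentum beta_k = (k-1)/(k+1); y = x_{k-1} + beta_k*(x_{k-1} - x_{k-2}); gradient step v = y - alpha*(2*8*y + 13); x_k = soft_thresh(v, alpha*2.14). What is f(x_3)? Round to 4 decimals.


FISTA on f(x) = 8*x^2 + 13*x + 2.14*|x|
L = 16, alpha = 0.0307
Iteration 1: beta = 0.0, y = 2.3897 + 0.0*(2.3897 - 2.3897) = 2.3897
  grad(y) = 51.2352, v = y - alpha*grad = 0.8168
  prox(v) = soft_thresh(0.8168, 0.0657) = 0.7511
Iteration 2: beta = 0.3333, y = 0.7511 + 0.3333*(0.7511 - 2.3897) = 0.2049
  grad(y) = 16.278, v = y - alpha*grad = -0.2949
  prox(v) = soft_thresh(-0.2949, 0.0657) = -0.2292
Iteration 3: beta = 0.5, y = -0.2292 + 0.5*(-0.2292 - 0.7511) = -0.7193
  grad(y) = 1.4915, v = y - alpha*grad = -0.7651
  prox(v) = soft_thresh(-0.7651, 0.0657) = -0.6994
f(x_3) = 8*(-0.6994)^2 + 13*(-0.6994) + 2.14*|-0.6994| = -3.6822


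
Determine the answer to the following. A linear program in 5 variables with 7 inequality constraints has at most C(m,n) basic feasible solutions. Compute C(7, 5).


Each vertex corresponds to some choice of n active constraints out of m, so the number of vertices is at most C(m, n) = m! / (n!(m-n)!).
m = 7, n = 5
Numerator: 7 * 6 * 5 * 4 * 3
Denominator: 5! = 120
C(7, 5) = 21


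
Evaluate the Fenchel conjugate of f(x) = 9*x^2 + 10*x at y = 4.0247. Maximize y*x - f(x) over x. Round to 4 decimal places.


f*(y) = sup_x {y*x - a*x^2 - b*x} = sup_x {(y-b)*x - a*x^2}
FOC: (y - b) - 2a*x = 0 => x* = (y - b)/(2a)
x* = (4.0247 - 10)/(2*9) = -0.332
f*(4.0247) = (y-b)^2/(4a) = (4.0247 - 10)^2/(4*9)
= 35.7042/36 = 0.9918


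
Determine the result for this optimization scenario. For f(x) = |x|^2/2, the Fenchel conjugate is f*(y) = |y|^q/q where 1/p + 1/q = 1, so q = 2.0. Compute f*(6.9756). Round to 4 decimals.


The conjugate exponent q satisfies 1/p + 1/q = 1.
p = 2, so q = 2/(2 - 1) = 2.0
|y|^q = 6.9756^2.0 = 48.659
f*(6.9756) = 48.659 / 2.0 = 24.3295


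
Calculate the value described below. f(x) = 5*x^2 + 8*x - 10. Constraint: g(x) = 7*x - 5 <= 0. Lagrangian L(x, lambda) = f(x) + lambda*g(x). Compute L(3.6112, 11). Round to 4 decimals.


Step 1: Evaluate f(x).
f(3.6112) = 5*3.6112^2 + 8*3.6112 - 10 = 84.0934
Step 2: Evaluate g(x).
g(3.6112) = 7*3.6112 - 5 = 20.2784
Step 3: Compute Lagrangian.
L = 84.0934 + 11*20.2784 = 307.1558


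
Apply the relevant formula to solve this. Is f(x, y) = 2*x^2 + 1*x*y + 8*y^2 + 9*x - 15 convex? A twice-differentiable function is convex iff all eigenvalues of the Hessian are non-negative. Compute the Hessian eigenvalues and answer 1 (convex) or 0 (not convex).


The Hessian of f(x,y) = 2*x^2 + 1*x*y + 8*y^2 + 9*x - 15 is:
H = [[4, 1], [1, 16]]
Trace = 4 + 16 = 20
Determinant = 4*16 - (1)^2 = 63
Discriminant = (20)^2 - 4*63 = 148.0
Eigenvalues: lambda_1 = 3.9172, lambda_2 = 16.0828
The function is convex.

1


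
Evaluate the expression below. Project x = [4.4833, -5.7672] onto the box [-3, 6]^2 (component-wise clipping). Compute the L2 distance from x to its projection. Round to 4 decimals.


Project each component onto [-3, 6].
clip(4.4833) = 4.4833, clip(-5.7672) = -3.0
Projection = [4.4833, -3.0]
Squared diffs: [0.0, 7.6574]
Distance = sqrt(7.6574) = 2.7672


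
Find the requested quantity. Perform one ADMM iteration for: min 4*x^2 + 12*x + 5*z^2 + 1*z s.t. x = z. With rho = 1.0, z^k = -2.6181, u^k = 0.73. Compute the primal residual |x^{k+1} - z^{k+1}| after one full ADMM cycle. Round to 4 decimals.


ADMM iteration with rho = 1.0, z^k = -2.6181, u^k = 0.73
Step 1: x-update.
Minimize 4*x^2 + 12*x + (1.0/2)*(x + 2.6181 + 0.73)^2
FOC: (2*4 + 1.0)*x = -12 + 1.0*(-2.6181 - 0.73)
x^{k+1} = -1.7053
Step 2: z-update.
Minimize 5*z^2 + 1*z + (1.0/2)*(-1.7053 - z + 0.73)^2
FOC: (2*5 + 1.0)*z = -1 + 1.0*(-1.7053 + 0.73)
z^{k+1} = -0.1796
Step 3: u-update.
u^{k+1} = 0.73 - 1.7053 + 0.1796 = -0.7958
Step 4: Primal residual = |-1.7053 + 0.1796| = 1.5258


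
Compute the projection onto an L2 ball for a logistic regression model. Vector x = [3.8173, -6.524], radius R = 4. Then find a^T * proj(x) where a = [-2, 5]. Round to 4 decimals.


Step 1: Compute ||x|| (intermediates to 6 decimals).
||x|| = sqrt(3.8173^2 + (-6.524)^2) = 7.558727
Step 2: Project.
Since ||x|| > R, scale = R/||x|| = 4/7.558727 = 0.52919, proj(x) = scale * x
proj(x) = [2.020077, -3.452436]
Step 3: Dot product.
a^T * proj(x) = -2*2.020077 + 5*(-3.452436) = -21.3023


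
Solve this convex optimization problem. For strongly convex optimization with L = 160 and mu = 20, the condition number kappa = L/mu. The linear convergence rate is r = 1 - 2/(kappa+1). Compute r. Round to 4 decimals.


Step 1: Compute the condition number.
kappa = L/mu = 160/20 = 8.0
Step 2: Compute the convergence rate.
r = 1 - 2/(kappa + 1) = 1 - 2*mu/(L + mu) = (L - mu)/(L + mu) = 140/180 = 0.7778


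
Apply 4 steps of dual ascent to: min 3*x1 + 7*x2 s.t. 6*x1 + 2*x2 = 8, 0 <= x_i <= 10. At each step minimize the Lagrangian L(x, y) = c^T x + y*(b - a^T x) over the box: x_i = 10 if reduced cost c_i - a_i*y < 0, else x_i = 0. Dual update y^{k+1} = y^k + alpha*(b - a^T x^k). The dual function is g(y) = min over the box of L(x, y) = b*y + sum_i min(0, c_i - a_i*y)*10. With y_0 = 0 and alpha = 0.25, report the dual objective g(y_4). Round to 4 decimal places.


Dual ascent for LP: min 3*x1 + 7*x2, 6*x1 + 2*x2 = 8, 0 <= x_i <= 10
Step 1: y^k = 0.0, reduced costs: (3.0, 7.0)
  x^k = (0.0, 0.0), subgradient = b - a^T x = 8.0
  y^{k+1} = 0.0 + 0.25*8.0 = 2.0
Step 2: y^k = 2.0, reduced costs: (-9.0, 3.0)
  x^k = (10.0, 0.0), subgradient = b - a^T x = -52.0
  y^{k+1} = 2.0 + 0.25*-52.0 = -11.0
Step 3: y^k = -11.0, reduced costs: (69.0, 29.0)
  x^k = (0.0, 0.0), subgradient = b - a^T x = 8.0
  y^{k+1} = -11.0 + 0.25*8.0 = -9.0
Step 4: y^k = -9.0, reduced costs: (57.0, 25.0)
  x^k = (0.0, 0.0), subgradient = b - a^T x = 8.0
  y^{k+1} = -9.0 + 0.25*8.0 = -7.0
Dual objective at y_4 = -7.0: reduced costs (45.0, 21.0), box minimizer x = (0.0, 0.0)
g(y_4) = b*y + (c1 - a1*y)*x1 + (c2 - a2*y)*x2 = 8*(-7.0) + 45.0*0.0 + 21.0*0.0 = -56.0 + 0.0 + 0.0 = -56.0


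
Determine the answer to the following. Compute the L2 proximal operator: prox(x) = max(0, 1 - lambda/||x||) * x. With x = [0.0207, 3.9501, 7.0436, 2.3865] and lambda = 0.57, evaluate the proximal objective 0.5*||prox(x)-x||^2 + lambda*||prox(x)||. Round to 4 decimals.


Step 1: Compute ||x||.
||x|| = 8.4209
Step 2: Compute scaling factor.
scale = max(0, 1 - 0.57/8.4209) = 0.9323
Step 3: prox(x) = [0.0193, 3.6827, 6.5668, 2.225]
||prox(x)|| = 7.8509
Step 4: Proximal objective.
0.5*||prox-x||^2 = 0.1625
lambda*||prox|| = 4.475
Total = 4.6375


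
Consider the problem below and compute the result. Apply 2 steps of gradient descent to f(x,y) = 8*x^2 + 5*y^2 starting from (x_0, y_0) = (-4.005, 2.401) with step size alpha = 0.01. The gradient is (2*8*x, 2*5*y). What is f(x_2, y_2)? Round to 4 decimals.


Gradient descent on f(x,y) = 8*x^2 + 5*y^2.
Starting point: (-4.005, 2.401), alpha = 0.01
Step 1: grad_x = 2*8*-4.005 = -64.08, grad_y = 2*5*2.401 = 24.01
  x_1 = -4.005 - 0.01*-64.08 = -3.3642
  y_1 = 2.401 - 0.01*24.01 = 2.1609
Step 2: grad_x = 2*8*-3.3642 = -53.8272, grad_y = 2*5*2.1609 = 21.609
  x_2 = -3.3642 - 0.01*-53.8272 = -2.8259
  y_2 = 2.1609 - 0.01*21.609 = 1.9448
f(-2.8259, 1.9448) = 8*(-2.8259)^2 + 5*1.9448^2 = 82.7984


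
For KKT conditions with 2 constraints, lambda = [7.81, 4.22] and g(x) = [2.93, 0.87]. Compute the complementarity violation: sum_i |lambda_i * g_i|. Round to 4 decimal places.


KKT complementary slackness check:
lambda_1 * g_1 = 7.81 * 2.93 = 22.8833
lambda_2 * g_2 = 4.22 * 0.87 = 3.6714
Total violation = 22.8833 + 3.6714 = 26.5547


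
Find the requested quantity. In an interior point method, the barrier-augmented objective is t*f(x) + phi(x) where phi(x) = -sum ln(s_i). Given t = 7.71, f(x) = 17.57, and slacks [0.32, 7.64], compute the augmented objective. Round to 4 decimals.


Step 1: Compute log-barrier.
ln values: [-1.1394, 2.0334]
phi = -(-1.1394 + 2.0334) = -0.894
Step 2: Compute augmented objective.
t*f(x) = 7.71*17.57 = 135.4647
Total = 135.4647 - 0.894 = 134.5707


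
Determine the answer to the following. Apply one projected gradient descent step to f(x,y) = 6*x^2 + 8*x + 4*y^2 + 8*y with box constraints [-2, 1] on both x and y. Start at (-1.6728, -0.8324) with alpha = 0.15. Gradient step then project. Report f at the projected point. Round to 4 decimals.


Step 1: Compute gradient at (-1.6728, -0.8324).
grad_x = 2*6*-1.6728 + 8 = -12.0736
grad_y = 2*4*-0.8324 + 8 = 1.3408
Step 2: Gradient step.
x_raw = -1.6728 - 0.15*-12.0736 = 0.1382
y_raw = -0.8324 - 0.15*1.3408 = -1.0335
Step 3: Project onto [-2, 1].
x_proj = clip(0.1382) = 0.1382
y_proj = clip(-1.0335) = -1.0335
Step 4: Evaluate f.
f(0.1382, -1.0335) = -2.7749


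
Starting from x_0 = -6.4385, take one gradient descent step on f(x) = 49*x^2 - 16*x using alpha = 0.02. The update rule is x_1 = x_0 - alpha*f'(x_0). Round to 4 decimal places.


We compute the gradient at x_0 and apply the update.
f'(x) = 98*x - 16
f'(-6.4385) = 98*-6.4385 - 16 = -646.973
x_1 = -6.4385 - 0.02*-646.973 = 6.501


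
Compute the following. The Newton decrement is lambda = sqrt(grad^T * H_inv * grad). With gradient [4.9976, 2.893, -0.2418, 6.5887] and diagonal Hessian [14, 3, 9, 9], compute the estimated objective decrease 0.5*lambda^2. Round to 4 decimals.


Step 1: H is diagonal, so H^(-1) * g = [0.357, 0.9643, -0.0269, 0.7321].
Step 2: g^T H^(-1) g = sum_i g_i^2 / H_ii
  = (4.9976)^2/14 + (2.893)^2/3 + (-0.2418)^2/9 + (6.5887)^2/9
  = 1.784 + 2.7898 + 0.0065 + 4.8234 = 9.4038
Step 3: Objective decrease = 0.5 * g^T H^(-1) g = 4.7019


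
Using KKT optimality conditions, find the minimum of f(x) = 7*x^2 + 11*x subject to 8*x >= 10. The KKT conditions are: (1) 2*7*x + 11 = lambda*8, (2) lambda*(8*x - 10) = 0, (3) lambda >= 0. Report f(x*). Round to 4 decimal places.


Step 1: Try lambda = 0 (constraint inactive).
x_unc = -11/(2*7) = -0.7857
Check: 8*-0.7857 = -6.2856 < 10 -- violated!
Step 2: Constraint must be active: 8*x = 10
x* = 10/8 = 1.25
lambda = (2*7*1.25 + 11)/8 = 3.5625
Step 3: Compute optimal value.
f(x*) = 7*1.25^2 + 11*1.25 = 24.6875


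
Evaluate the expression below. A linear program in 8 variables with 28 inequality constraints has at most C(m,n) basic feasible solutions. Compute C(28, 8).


Each vertex corresponds to some choice of n active constraints out of m, so the number of vertices is at most C(m, n) = m! / (n!(m-n)!).
m = 28, n = 8
Numerator: 28 * 27 * 26 * 25 * 24 * 23 * 22 * 21
Denominator: 8! = 40320
C(28, 8) = 3108105


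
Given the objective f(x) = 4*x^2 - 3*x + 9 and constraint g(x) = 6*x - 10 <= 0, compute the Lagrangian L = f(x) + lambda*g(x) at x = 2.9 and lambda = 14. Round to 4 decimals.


Step 1: Evaluate f(x).
f(2.9) = 4*2.9^2 - 3*2.9 + 9 = 33.94
Step 2: Evaluate g(x).
g(2.9) = 6*2.9 - 10 = 7.4
Step 3: Compute Lagrangian.
L = 33.94 + 14*7.4 = 137.54


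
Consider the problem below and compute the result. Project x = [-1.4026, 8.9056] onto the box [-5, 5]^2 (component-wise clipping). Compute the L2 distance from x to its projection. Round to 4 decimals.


Project each component onto [-5, 5].
clip(-1.4026) = -1.4026, clip(8.9056) = 5.0
Projection = [-1.4026, 5.0]
Squared diffs: [0.0, 15.2537]
Distance = sqrt(15.2537) = 3.9056


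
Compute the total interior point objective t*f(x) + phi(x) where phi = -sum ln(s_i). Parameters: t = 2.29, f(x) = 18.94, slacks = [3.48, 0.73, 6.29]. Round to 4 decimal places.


Step 1: Compute log-barrier.
ln values: [1.247, -0.3147, 1.839]
phi = -(1.247 - 0.3147 + 1.839) = -2.7713
Step 2: Compute augmented objective.
t*f(x) = 2.29*18.94 = 43.3726
Total = 43.3726 - 2.7713 = 40.6013


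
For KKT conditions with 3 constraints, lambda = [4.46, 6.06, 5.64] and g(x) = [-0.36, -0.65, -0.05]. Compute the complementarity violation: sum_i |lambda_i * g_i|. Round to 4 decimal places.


KKT complementary slackness check:
lambda_1 * g_1 = 4.46 * -0.36 = -1.6056
lambda_2 * g_2 = 6.06 * -0.65 = -3.939
lambda_3 * g_3 = 5.64 * -0.05 = -0.282
Total violation = 1.6056 + 3.939 + 0.282 = 5.8266


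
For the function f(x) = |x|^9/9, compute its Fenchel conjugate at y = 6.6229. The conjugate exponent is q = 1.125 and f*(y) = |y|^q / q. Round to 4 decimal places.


The conjugate exponent q satisfies 1/p + 1/q = 1.
p = 9, so q = 9/(9 - 1) = 1.125
|y|^q = 6.6229^1.125 = 8.3884
f*(6.6229) = 8.3884 / 1.125 = 7.4564


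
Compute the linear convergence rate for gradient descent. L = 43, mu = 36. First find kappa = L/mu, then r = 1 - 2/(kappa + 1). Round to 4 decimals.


Step 1: Compute the condition number.
kappa = L/mu = 43/36 = 1.1944
Step 2: Compute the convergence rate.
r = 1 - 2/(kappa + 1) = 1 - 2*mu/(L + mu) = (L - mu)/(L + mu) = 7/79 = 0.0886


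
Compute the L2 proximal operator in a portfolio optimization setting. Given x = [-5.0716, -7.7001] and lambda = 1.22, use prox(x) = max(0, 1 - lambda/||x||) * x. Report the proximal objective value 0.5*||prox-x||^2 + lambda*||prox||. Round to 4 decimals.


Step 1: Compute ||x||.
||x|| = 9.2202
Step 2: Compute scaling factor.
scale = max(0, 1 - 1.22/9.2202) = 0.8677
Step 3: prox(x) = [-4.4005, -6.6812]
||prox(x)|| = 8.0002
Step 4: Proximal objective.
0.5*||prox-x||^2 = 0.7442
lambda*||prox|| = 9.7602
Total = 10.5045


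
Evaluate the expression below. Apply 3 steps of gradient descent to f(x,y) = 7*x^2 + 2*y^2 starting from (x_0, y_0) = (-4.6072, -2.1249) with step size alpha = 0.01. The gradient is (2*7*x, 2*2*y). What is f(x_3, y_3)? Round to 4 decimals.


Gradient descent on f(x,y) = 7*x^2 + 2*y^2.
Starting point: (-4.6072, -2.1249), alpha = 0.01
Step 1: grad_x = 2*7*-4.6072 = -64.5008, grad_y = 2*2*-2.1249 = -8.4996
  x_1 = -4.6072 - 0.01*-64.5008 = -3.9622
  y_1 = -2.1249 - 0.01*-8.4996 = -2.0399
Step 2: grad_x = 2*7*-3.9622 = -55.4707, grad_y = 2*2*-2.0399 = -8.1596
  x_2 = -3.9622 - 0.01*-55.4707 = -3.4075
  y_2 = -2.0399 - 0.01*-8.1596 = -1.9583
Step 3: grad_x = 2*7*-3.4075 = -47.7048, grad_y = 2*2*-1.9583 = -7.8332
  x_3 = -3.4075 - 0.01*-47.7048 = -2.9304
  y_3 = -1.9583 - 0.01*-7.8332 = -1.88
f(-2.9304, -1.88) = 7*(-2.9304)^2 + 2*(-1.88)^2 = 67.1809


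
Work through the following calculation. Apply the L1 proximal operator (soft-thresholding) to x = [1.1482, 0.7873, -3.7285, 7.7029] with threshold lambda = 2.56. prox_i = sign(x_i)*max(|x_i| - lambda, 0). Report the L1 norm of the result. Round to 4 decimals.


Soft-thresholding with lambda = 2.56:
prox(1.1482) = sign(1.1482)*max(|1.1482| - 2.56, 0) = 0.0
prox(0.7873) = sign(0.7873)*max(|0.7873| - 2.56, 0) = 0.0
prox(-3.7285) = sign(-3.7285)*max(|-3.7285| - 2.56, 0) = -1.1685
prox(7.7029) = sign(7.7029)*max(|7.7029| - 2.56, 0) = 5.1429
prox(x) = [0.0, 0.0, -1.1685, 5.1429]
||prox(x)||_1 = 0.0 + 0.0 + 1.1685 + 5.1429 = 6.3114


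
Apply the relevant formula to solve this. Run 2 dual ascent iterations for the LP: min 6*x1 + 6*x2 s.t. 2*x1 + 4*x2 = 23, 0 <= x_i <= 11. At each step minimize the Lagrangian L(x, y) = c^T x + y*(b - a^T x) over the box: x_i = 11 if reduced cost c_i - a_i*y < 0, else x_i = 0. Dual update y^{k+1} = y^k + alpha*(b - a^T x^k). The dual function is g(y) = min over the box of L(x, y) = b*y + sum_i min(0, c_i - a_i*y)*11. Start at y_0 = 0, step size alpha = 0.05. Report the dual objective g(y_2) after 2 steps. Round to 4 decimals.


Dual ascent for LP: min 6*x1 + 6*x2, 2*x1 + 4*x2 = 23, 0 <= x_i <= 11
Step 1: y^k = 0.0, reduced costs: (6.0, 6.0)
  x^k = (0.0, 0.0), subgradient = b - a^T x = 23.0
  y^{k+1} = 0.0 + 0.05*23.0 = 1.15
Step 2: y^k = 1.15, reduced costs: (3.7, 1.4)
  x^k = (0.0, 0.0), subgradient = b - a^T x = 23.0
  y^{k+1} = 1.15 + 0.05*23.0 = 2.3
Dual objective at y_2 = 2.3: reduced costs (1.4, -3.2), box minimizer x = (0.0, 11.0)
g(y_2) = b*y + (c1 - a1*y)*x1 + (c2 - a2*y)*x2 = 23*2.3 + 1.4*0.0 + (-3.2)*11.0 = 52.9 + 0.0 - 35.2 = 17.7


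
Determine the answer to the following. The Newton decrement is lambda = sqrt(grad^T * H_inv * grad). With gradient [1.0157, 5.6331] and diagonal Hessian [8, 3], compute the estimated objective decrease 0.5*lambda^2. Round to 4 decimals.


Step 1: H is diagonal, so H^(-1) * g = [0.127, 1.8777].
Step 2: g^T H^(-1) g = sum_i g_i^2 / H_ii
  = (1.0157)^2/8 + (5.6331)^2/3
  = 0.129 + 10.5773 = 10.7062
Step 3: Objective decrease = 0.5 * g^T H^(-1) g = 5.3531


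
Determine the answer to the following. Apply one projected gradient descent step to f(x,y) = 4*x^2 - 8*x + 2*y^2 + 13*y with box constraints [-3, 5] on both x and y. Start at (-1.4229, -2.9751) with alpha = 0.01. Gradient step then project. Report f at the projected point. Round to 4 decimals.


Step 1: Compute gradient at (-1.4229, -2.9751).
grad_x = 2*4*-1.4229 - 8 = -19.3832
grad_y = 2*2*-2.9751 + 13 = 1.0996
Step 2: Gradient step.
x_raw = -1.4229 - 0.01*-19.3832 = -1.2291
y_raw = -2.9751 - 0.01*1.0996 = -2.9861
Step 3: Project onto [-3, 5].
x_proj = clip(-1.2291) = -1.2291
y_proj = clip(-2.9861) = -2.9861
Step 4: Evaluate f.
f(-1.2291, -2.9861) = -5.1107


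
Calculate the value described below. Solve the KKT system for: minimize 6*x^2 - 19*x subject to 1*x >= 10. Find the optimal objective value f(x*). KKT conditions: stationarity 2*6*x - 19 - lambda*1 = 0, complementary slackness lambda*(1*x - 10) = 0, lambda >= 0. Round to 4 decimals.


Step 1: Try lambda = 0 (constraint inactive).
x_unc = 19/(2*6) = 1.5833
Check: 1*1.5833 = 1.5833 < 10 -- violated!
Step 2: Constraint must be active: 1*x = 10
x* = 10/1 = 10.0
lambda = (2*6*10.0 - 19)/1 = 101.0
Step 3: Compute optimal value.
f(x*) = 6*10.0^2 - 19*10.0 = 410.0


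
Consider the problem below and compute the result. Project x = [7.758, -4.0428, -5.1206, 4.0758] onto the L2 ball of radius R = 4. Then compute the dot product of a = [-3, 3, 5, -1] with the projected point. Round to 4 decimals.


Step 1: Compute ||x|| (intermediates to 6 decimals).
||x|| = sqrt(7.758^2 + (-4.0428)^2 + (-5.1206)^2 + 4.0758^2) = 10.92536
Step 2: Project.
Since ||x|| > R, scale = R/||x|| = 4/10.92536 = 0.366121, proj(x) = scale * x
proj(x) = [2.840367, -1.480154, -1.874759, 1.492236]
Step 3: Dot product.
a^T * proj(x) = -3*2.840367 + 3*(-1.480154) + 5*(-1.874759) - 1*1.492236 = -23.8276


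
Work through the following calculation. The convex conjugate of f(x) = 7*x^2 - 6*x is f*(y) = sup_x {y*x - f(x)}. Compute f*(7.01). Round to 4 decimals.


f*(y) = sup_x {y*x - a*x^2 - b*x} = sup_x {(y-b)*x - a*x^2}
FOC: (y - b) - 2a*x = 0 => x* = (y - b)/(2a)
x* = (7.01 + 6)/(2*7) = 0.9293
f*(7.01) = (y-b)^2/(4a) = (7.01 + 6)^2/(4*7)
= 169.2601/28 = 6.045


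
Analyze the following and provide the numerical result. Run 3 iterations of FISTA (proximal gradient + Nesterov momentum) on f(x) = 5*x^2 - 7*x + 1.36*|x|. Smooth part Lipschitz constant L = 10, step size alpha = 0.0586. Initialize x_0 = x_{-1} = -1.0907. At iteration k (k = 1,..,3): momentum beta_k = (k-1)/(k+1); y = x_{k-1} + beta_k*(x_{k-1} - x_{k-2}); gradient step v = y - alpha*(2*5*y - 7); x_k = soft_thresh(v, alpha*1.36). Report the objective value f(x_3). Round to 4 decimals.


FISTA on f(x) = 5*x^2 - 7*x + 1.36*|x|
L = 10, alpha = 0.0586
Iteration 1: beta = 0.0, y = -1.0907 + 0.0*(-1.0907 + 1.0907) = -1.0907
  grad(y) = -17.907, v = y - alpha*grad = -0.0413
  prox(v) = soft_thresh(-0.0413, 0.0797) = 0.0
Iteration 2: beta = 0.3333, y = 0.0 + 0.3333*(0.0 + 1.0907) = 0.3636
  grad(y) = -3.3643, v = y - alpha*grad = 0.5607
  prox(v) = soft_thresh(0.5607, 0.0797) = 0.481
Iteration 3: beta = 0.5, y = 0.481 + 0.5*(0.481 - 0.0) = 0.7215
  grad(y) = 0.2153, v = y - alpha*grad = 0.7089
  prox(v) = soft_thresh(0.7089, 0.0797) = 0.6292
f(x_3) = 5*0.6292^2 - 7*0.6292 + 1.36*|0.6292| = -1.5692


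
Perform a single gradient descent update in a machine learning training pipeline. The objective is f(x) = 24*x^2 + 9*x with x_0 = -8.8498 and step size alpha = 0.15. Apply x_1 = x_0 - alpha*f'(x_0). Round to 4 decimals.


We compute the gradient at x_0 and apply the update.
f'(x) = 48*x + 9
f'(-8.8498) = 48*-8.8498 + 9 = -415.7904
x_1 = -8.8498 - 0.15*-415.7904 = 53.5188


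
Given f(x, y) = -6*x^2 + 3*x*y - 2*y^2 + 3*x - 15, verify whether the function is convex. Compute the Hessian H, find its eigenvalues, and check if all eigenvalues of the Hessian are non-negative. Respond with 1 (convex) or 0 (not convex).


The Hessian of f(x,y) = -6*x^2 + 3*x*y - 2*y^2 + 3*x - 15 is:
H = [[-12, 3], [3, -4]]
Trace = -12 - 4 = -16
Determinant = -12*-4 - (3)^2 = 39
Discriminant = (-16)^2 - 4*39 = 100.0
Eigenvalues: lambda_1 = -13.0, lambda_2 = -3.0
The function is not convex.

0


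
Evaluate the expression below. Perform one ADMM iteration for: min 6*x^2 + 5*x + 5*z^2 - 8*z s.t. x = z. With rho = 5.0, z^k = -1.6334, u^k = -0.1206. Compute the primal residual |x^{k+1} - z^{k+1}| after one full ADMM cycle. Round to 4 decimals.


ADMM iteration with rho = 5.0, z^k = -1.6334, u^k = -0.1206
Step 1: x-update.
Minimize 6*x^2 + 5*x + (5.0/2)*(x + 1.6334 - 0.1206)^2
FOC: (2*6 + 5.0)*x = -5 + 5.0*(-1.6334 + 0.1206)
x^{k+1} = -0.7391
Step 2: z-update.
Minimize 5*z^2 - 8*z + (5.0/2)*(-0.7391 - z - 0.1206)^2
FOC: (2*5 + 5.0)*z = 8 + 5.0*(-0.7391 - 0.1206)
z^{k+1} = 0.2468
Step 3: u-update.
u^{k+1} = -0.1206 - 0.7391 - 0.2468 = -1.1064
Step 4: Primal residual = |-0.7391 - 0.2468| = 0.9858
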